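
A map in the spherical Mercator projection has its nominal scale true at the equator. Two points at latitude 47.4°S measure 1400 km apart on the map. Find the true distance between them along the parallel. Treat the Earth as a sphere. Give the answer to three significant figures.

The Mercator projection is conformal; its linear scale factor is the same in every direction and equals sec φ = 1/cos φ.
Along the parallel at 47.4°, map distances are exaggerated by k = sec 47.4° = 1.477.
True distance = 1400 / 1.477 = 1400 × cos 47.4° ≈ 948 km.

948 km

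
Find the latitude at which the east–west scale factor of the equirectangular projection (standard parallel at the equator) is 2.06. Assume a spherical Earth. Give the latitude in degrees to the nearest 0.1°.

61.0°

Plate carrée: h = 1, k = sec φ along parallels.
sec φ = 2.06  ⇒  cos φ = 0.4854  ⇒  φ ≈ 61.0°.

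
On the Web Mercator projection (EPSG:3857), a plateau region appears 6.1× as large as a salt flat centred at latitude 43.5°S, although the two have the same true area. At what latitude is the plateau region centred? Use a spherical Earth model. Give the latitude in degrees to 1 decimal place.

72.9°

On Mercator, (apparent₁)/(apparent₂) = sec²φ₁ / sec²φ₂ when true areas are equal.
cos²φ₂ / cos²φ₁ = 6.1  ⇒  cos φ₁ = cos 43.5° / √6.1 = 0.7254/2.470 = 0.2937.
φ₁ = arccos(0.2937) ≈ 72.9°.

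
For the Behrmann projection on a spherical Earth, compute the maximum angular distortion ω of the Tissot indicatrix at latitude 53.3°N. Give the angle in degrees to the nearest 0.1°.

41.6°

The Behrmann projection is cylindrical equal-area with φ₀ = 30°. For cylindrical equal-area with standard parallel φ₀, h = cos φ / cos φ₀ and k = cos φ₀ / cos φ, so h·k = 1.
At 53.3°: h = 0.6901, k = 1.449; principal scales a = 1.449, b = 0.6901.
sin(ω/2) = (a − b)/(a + b) = 0.7590/2.139 = 0.3548, so ω = 2 arcsin(0.3548) ≈ 41.6°.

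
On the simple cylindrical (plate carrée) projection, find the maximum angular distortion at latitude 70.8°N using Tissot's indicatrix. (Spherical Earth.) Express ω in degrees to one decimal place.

For the equirectangular projection with φ₀ = 0 (plate carrée), h = 1 along meridians and k = sec φ along parallels.
At 70.8°: h = 1.000, k = 3.041; principal scales a = 3.041, b = 1.000.
sin(ω/2) = (a − b)/(a + b) = 2.041/4.041 = 0.5050, so ω = 2 arcsin(0.5050) ≈ 60.7°.

60.7°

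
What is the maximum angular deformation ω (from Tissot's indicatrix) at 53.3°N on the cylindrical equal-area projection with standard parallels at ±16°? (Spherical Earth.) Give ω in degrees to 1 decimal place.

52.5°

For cylindrical equal-area with standard parallel φ₀, h = cos φ / cos φ₀ and k = cos φ₀ / cos φ, so h·k = 1.
At 53.3°: h = 0.6217, k = 1.608; principal scales a = 1.608, b = 0.6217.
sin(ω/2) = (a − b)/(a + b) = 0.9868/2.230 = 0.4425, so ω = 2 arcsin(0.4425) ≈ 52.5°.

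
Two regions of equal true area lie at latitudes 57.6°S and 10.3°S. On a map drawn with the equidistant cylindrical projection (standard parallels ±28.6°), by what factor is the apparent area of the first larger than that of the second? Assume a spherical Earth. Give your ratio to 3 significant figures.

In the equirectangular projection with standard parallel φ₀ = 28.6° (x = Rλ cos φ₀, y = Rφ), meridians are true-scale (h = 1) and the parallel scale is k = cos φ₀ / cos φ.
Areal scale at 57.6°: h·k = 1.000 × 1.639 = 1.639.
Areal scale at 10.3°: h·k = 1.000 × 0.8924 = 0.8924.
Ratio = 1.639/0.8924 ≈ 1.84.

1.84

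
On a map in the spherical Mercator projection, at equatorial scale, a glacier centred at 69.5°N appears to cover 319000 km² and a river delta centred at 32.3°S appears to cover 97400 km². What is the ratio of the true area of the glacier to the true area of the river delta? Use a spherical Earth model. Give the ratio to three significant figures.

Since Mercator area scale is 1/cos²φ, the true area equals the apparent area multiplied by cos²φ.
True area of glacier: 319000 × cos²(69.5°) = 319000 × 0.1226 = 39120 km².
True area of river delta: 97400 × cos²(32.3°) = 97400 × 0.7145 = 69590 km².
Ratio = 39120 / 69590 ≈ 0.562.

0.562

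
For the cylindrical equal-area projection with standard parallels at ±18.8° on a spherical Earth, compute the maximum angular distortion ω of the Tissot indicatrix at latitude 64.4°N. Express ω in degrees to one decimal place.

Cylindrical equal-area (φ₀ = 18.8°): h = cos φ / cos 18.8° along meridians, k = cos 18.8° / cos φ along parallels; h·k = 1.
At 64.4°: h = 0.4564, k = 2.191; principal scales a = 2.191, b = 0.4564.
sin(ω/2) = (a − b)/(a + b) = 1.734/2.647 = 0.6552, so ω = 2 arcsin(0.6552) ≈ 81.9°.

81.9°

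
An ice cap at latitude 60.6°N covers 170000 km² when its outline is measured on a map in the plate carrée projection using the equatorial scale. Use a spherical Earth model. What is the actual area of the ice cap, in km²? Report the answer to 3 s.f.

For the equirectangular projection with φ₀ = 0 (plate carrée), h = 1 along meridians and k = sec φ along parallels.
Areal scale = h·k = 1 × sec φ; at 60.6°, h = 1.000, k = 2.037, so h·k = 2.037.
True area = apparent / (areal scale) = 170000 / 2.037 ≈ 83500 km².

83500 km²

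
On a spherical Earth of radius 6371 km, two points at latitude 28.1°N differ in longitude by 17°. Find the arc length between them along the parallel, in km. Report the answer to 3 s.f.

Arc length along a parallel = R cos φ · Δλ (with Δλ in radians).
= 6371 × cos 28.1° × (17° × π/180) = 6371 × 0.8821 × 0.2967 ≈ 1670 km.

1670 km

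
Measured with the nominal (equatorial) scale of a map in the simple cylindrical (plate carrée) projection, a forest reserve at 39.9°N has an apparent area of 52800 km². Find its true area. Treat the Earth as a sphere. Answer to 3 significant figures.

40500 km²

For the equirectangular projection with φ₀ = 0 (plate carrée), h = 1 along meridians and k = sec φ along parallels.
Areal scale = h·k = 1 × sec φ; at 39.9°, h = 1.000, k = 1.304, so h·k = 1.304.
True area = apparent / (areal scale) = 52800 / 1.304 ≈ 40500 km².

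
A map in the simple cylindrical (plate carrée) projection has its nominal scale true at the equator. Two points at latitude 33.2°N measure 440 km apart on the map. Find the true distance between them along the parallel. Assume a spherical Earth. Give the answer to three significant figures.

368 km

Plate carrée maps x = Rλ, y = Rφ. The meridian scale is h = 1 and the parallel scale is k = 1/cos φ = sec φ.
Along the parallel at 33.2°, map distances are exaggerated by k = sec 33.2° = 1.195.
True distance = 440 / 1.195 = 440 × cos 33.2° ≈ 368 km.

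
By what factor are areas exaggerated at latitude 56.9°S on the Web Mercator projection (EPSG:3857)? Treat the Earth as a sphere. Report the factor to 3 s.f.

3.35

For Mercator, h = k = sec φ (a conformal cylindrical projection has a single point scale, 1/cos φ).
Areal scale = k² = sec²φ = 1/cos²(56.9°) = 1/0.5461² = 3.353.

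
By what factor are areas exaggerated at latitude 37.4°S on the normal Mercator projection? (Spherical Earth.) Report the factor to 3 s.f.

For Mercator, h = k = sec φ (a conformal cylindrical projection has a single point scale, 1/cos φ).
Areal scale = k² = sec²φ = 1/cos²(37.4°) = 1/0.7944² = 1.585.

1.58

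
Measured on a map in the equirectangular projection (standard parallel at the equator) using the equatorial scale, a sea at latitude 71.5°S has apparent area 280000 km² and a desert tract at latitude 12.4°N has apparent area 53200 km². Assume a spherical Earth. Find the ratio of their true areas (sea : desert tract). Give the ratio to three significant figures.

Plate carrée has h = 1 and k = sec φ, giving areal scale sec φ; true area = (apparent area) · cos φ.
True area of sea: 280000 × cos(71.5°) = 280000 × 0.3173 = 88850 km².
True area of desert tract: 53200 × cos(12.4°) = 53200 × 0.9767 = 51960 km².
Ratio = 88850 / 51960 ≈ 1.71.

1.71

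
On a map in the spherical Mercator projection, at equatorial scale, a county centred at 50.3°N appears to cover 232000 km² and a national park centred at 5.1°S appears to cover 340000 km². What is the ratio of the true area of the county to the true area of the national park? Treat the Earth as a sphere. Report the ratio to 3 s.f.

Since Mercator area scale is 1/cos²φ, the true area equals the apparent area multiplied by cos²φ.
True area of county: 232000 × cos²(50.3°) = 232000 × 0.4080 = 94660 km².
True area of national park: 340000 × cos²(5.1°) = 340000 × 0.9921 = 337300 km².
Ratio = 94660 / 337300 ≈ 0.281.

0.281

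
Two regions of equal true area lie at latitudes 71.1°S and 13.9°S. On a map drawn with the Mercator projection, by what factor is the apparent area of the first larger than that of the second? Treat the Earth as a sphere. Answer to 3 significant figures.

8.98

Mercator areal scale is sec²φ.
At 71.1°: sec²(71.1°) = 1/0.3239² = 9.531.
At 13.9°: sec²(13.9°) = 1/0.9707² = 1.061.
Ratio = 9.531/1.061 = cos²(13.9°)/cos²(71.1°) ≈ 8.98.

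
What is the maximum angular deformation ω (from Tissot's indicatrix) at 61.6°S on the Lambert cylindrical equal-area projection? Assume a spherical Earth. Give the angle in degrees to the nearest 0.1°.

78.3°

The Lambert cylindrical equal-area projection is the cylindrical equal-area projection with its standard parallel at the equator (φ₀ = 0). Cylindrical equal-area (φ₀ = 0°): h = cos φ / cos 0° along meridians, k = cos 0° / cos φ along parallels; h·k = 1.
At 61.6°: h = 0.4756, k = 2.103; principal scales a = 2.103, b = 0.4756.
sin(ω/2) = (a − b)/(a + b) = 1.627/2.578 = 0.6310, so ω = 2 arcsin(0.6310) ≈ 78.3°.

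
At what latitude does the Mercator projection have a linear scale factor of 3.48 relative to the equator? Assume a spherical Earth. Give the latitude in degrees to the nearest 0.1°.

Mercator scale is k = sec φ = 1/cos φ.
1/cos φ = 3.48  ⇒  cos φ = 0.2874  ⇒  φ = arccos(0.2874) ≈ 73.3°.

73.3°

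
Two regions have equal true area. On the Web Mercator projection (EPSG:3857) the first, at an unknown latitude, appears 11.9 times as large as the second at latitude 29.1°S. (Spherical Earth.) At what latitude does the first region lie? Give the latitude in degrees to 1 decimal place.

Mercator areal scale is sec²φ, so apparent-area ratio = sec²φ₁ / sec²φ₂ = cos²φ₂ / cos²φ₁.
cos²φ₂ / cos²φ₁ = 11.9  ⇒  cos φ₁ = cos 29.1° / √11.9 = 0.8738/3.450 = 0.2533.
φ₁ = arccos(0.2533) ≈ 75.3°.

75.3°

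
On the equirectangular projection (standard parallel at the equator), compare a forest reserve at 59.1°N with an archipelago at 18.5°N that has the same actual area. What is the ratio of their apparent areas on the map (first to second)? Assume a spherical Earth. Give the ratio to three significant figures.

1.85

For the equirectangular projection with φ₀ = 0 (plate carrée), h = 1 along meridians and k = sec φ along parallels.
Areal scale at 59.1°: h·k = 1.000 × 1.947 = 1.947.
Areal scale at 18.5°: h·k = 1.000 × 1.054 = 1.054.
Ratio = 1.947/1.054 ≈ 1.85.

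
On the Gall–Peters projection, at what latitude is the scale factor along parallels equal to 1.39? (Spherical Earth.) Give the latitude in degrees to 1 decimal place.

59.4°

The Gall–Peters projection is cylindrical equal-area with φ₀ = 45°. Cylindrical equal-area (φ₀ = 45°): h = cos φ / cos 45° along meridians, k = cos 45° / cos φ along parallels; h·k = 1.
k = cos φ₀ / cos φ = 1.39  ⇒  cos φ = cos 45° / 1.39 = 0.5087.
φ = arccos(0.5087) ≈ 59.4°.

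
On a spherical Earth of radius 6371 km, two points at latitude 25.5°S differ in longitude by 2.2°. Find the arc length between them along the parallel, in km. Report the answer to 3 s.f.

221 km

Arc length along a parallel = R cos φ · Δλ (with Δλ in radians).
= 6371 × cos 25.5° × (2.2° × π/180) = 6371 × 0.9026 × 0.03840 ≈ 221 km.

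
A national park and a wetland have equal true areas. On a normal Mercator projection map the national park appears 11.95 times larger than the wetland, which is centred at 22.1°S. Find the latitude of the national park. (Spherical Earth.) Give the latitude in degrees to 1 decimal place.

Mercator areal scale is sec²φ, so apparent-area ratio = sec²φ₁ / sec²φ₂ = cos²φ₂ / cos²φ₁.
cos²φ₂ / cos²φ₁ = 11.95  ⇒  cos φ₁ = cos 22.1° / √11.95 = 0.9265/3.457 = 0.2680.
φ₁ = arccos(0.2680) ≈ 74.5°.

74.5°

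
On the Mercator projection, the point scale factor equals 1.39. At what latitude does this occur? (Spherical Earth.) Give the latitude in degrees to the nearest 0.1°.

Mercator scale is k = sec φ = 1/cos φ.
1/cos φ = 1.39  ⇒  cos φ = 0.7194  ⇒  φ = arccos(0.7194) ≈ 44.0°.

44.0°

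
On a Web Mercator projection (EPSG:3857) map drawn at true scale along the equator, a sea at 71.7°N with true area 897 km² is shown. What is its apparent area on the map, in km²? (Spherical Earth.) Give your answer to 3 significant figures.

9100 km²

Mercator is conformal, so the point scale is isotropic: h = k = sec φ = 1/cos φ.
Areal scale = k² = sec²φ = 1/cos²(71.7°) = 1/0.3140² = 10.14.
Apparent area = 897 × 10.14 ≈ 9100 km².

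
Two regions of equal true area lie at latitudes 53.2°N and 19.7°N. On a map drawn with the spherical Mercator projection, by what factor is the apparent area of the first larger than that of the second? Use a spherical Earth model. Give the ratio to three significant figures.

Mercator areal scale is sec²φ.
At 53.2°: sec²(53.2°) = 1/0.5990² = 2.787.
At 19.7°: sec²(19.7°) = 1/0.9415² = 1.128.
Ratio = 2.787/1.128 = cos²(19.7°)/cos²(53.2°) ≈ 2.47.

2.47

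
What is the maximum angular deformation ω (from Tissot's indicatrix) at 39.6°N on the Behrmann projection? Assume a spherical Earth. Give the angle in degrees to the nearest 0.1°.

13.4°

The Behrmann projection is cylindrical equal-area with φ₀ = 30°. For cylindrical equal-area with standard parallel φ₀, h = cos φ / cos φ₀ and k = cos φ₀ / cos φ, so h·k = 1.
At 39.6°: h = 0.8897, k = 1.124; principal scales a = 1.124, b = 0.8897.
sin(ω/2) = (a − b)/(a + b) = 0.2342/2.014 = 0.1163, so ω = 2 arcsin(0.1163) ≈ 13.4°.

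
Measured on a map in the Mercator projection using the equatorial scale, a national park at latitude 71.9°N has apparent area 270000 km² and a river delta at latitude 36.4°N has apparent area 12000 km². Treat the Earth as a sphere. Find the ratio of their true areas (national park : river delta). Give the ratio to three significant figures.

3.35

On Mercator the areal scale is sec²φ, so true area = apparent × cos²φ.
True area of national park: 270000 × cos²(71.9°) = 270000 × 0.09652 = 26060 km².
True area of river delta: 12000 × cos²(36.4°) = 12000 × 0.6479 = 7774 km².
Ratio = 26060 / 7774 ≈ 3.35.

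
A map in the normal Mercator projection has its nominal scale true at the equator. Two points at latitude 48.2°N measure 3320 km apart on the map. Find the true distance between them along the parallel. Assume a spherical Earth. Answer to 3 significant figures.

The Mercator projection is conformal; its linear scale factor is the same in every direction and equals sec φ = 1/cos φ.
Along the parallel at 48.2°, map distances are exaggerated by k = sec 48.2° = 1.500.
True distance = 3320 / 1.500 = 3320 × cos 48.2° ≈ 2210 km.

2210 km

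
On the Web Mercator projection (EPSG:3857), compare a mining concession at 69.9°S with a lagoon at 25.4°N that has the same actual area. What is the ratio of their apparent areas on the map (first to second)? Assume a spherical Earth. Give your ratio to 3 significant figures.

Mercator is conformal with k = sec φ, so areal scale = k² = sec²φ.
At 69.9°: sec²(69.9°) = 1/0.3437² = 8.467.
At 25.4°: sec²(25.4°) = 1/0.9033² = 1.225.
Ratio = 8.467/1.225 = cos²(25.4°)/cos²(69.9°) ≈ 6.91.

6.91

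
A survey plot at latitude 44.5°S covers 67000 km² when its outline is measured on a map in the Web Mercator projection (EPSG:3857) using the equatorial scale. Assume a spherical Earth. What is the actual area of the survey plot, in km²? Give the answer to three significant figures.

Mercator is conformal, so the point scale is isotropic: h = k = sec φ = 1/cos φ.
Areal scale = k² = sec²φ = 1/cos²(44.5°) = 1/0.7133² = 1.966.
True area = apparent / (areal scale) = 67000 / 1.966 ≈ 34100 km².

34100 km²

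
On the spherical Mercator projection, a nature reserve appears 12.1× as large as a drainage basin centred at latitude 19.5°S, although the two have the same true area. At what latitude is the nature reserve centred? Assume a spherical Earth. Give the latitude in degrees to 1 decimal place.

On Mercator, (apparent₁)/(apparent₂) = sec²φ₁ / sec²φ₂ when true areas are equal.
cos²φ₂ / cos²φ₁ = 12.1  ⇒  cos φ₁ = cos 19.5° / √12.1 = 0.9426/3.479 = 0.2710.
φ₁ = arccos(0.2710) ≈ 74.3°.

74.3°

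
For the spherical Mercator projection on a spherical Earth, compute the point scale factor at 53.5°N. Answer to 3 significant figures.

1.68

The Mercator projection is conformal; its linear scale factor is the same in every direction and equals sec φ = 1/cos φ.
k = 1/cos 53.5° = 1/0.5948 = 1.681.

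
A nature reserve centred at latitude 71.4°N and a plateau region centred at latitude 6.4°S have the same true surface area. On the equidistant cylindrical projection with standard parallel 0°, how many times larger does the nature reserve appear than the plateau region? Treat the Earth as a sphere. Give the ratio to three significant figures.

Plate carrée maps x = Rλ, y = Rφ. The meridian scale is h = 1 and the parallel scale is k = 1/cos φ = sec φ.
Areal scale at 71.4°: h·k = 1.000 × 3.135 = 3.135.
Areal scale at 6.4°: h·k = 1.000 × 1.006 = 1.006.
Ratio = 3.135/1.006 ≈ 3.12.

3.12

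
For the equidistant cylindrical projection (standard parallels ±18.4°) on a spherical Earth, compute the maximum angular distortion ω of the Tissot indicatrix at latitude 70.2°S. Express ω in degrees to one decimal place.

56.6°

With standard parallel φ₀ = 18.4°, the equirectangular projection gives x = Rλ cos φ₀, y = Rφ, so h = 1 and k = cos 18.4° / cos φ.
At 70.2°: h = 1.000, k = 2.801; principal scales a = 2.801, b = 1.000.
sin(ω/2) = (a − b)/(a + b) = 1.801/3.801 = 0.4739, so ω = 2 arcsin(0.4739) ≈ 56.6°.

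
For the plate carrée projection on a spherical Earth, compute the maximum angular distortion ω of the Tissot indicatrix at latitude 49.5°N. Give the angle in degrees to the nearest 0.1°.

24.5°

For the equirectangular projection with φ₀ = 0 (plate carrée), h = 1 along meridians and k = sec φ along parallels.
At 49.5°: h = 1.000, k = 1.540; principal scales a = 1.540, b = 1.000.
sin(ω/2) = (a − b)/(a + b) = 0.5398/2.540 = 0.2125, so ω = 2 arcsin(0.2125) ≈ 24.5°.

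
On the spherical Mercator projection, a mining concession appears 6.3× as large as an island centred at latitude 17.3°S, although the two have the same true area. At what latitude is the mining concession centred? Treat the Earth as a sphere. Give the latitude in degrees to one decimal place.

67.6°

For equal true areas on Mercator, apparent areas scale as sec²φ, so the ratio is cos²φ₂ / cos²φ₁.
cos²φ₂ / cos²φ₁ = 6.3  ⇒  cos φ₁ = cos 17.3° / √6.3 = 0.9548/2.510 = 0.3804.
φ₁ = arccos(0.3804) ≈ 67.6°.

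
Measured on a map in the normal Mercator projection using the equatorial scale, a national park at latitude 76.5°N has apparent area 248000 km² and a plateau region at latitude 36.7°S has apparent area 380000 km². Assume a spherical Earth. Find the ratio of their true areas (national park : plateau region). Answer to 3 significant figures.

Since Mercator area scale is 1/cos²φ, the true area equals the apparent area multiplied by cos²φ.
True area of national park: 248000 × cos²(76.5°) = 248000 × 0.05450 = 13520 km².
True area of plateau region: 380000 × cos²(36.7°) = 380000 × 0.6428 = 244300 km².
Ratio = 13520 / 244300 ≈ 0.0553.

0.0553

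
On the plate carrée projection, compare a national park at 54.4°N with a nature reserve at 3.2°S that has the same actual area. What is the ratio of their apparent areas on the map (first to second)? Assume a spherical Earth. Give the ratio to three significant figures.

For the equirectangular projection with φ₀ = 0 (plate carrée), h = 1 along meridians and k = sec φ along parallels.
Areal scale at 54.4°: h·k = 1.000 × 1.718 = 1.718.
Areal scale at 3.2°: h·k = 1.000 × 1.002 = 1.002.
Ratio = 1.718/1.002 ≈ 1.72.

1.72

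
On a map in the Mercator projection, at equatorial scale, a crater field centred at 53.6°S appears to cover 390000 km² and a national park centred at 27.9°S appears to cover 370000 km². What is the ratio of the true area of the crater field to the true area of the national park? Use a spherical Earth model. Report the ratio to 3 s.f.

Since Mercator area scale is 1/cos²φ, the true area equals the apparent area multiplied by cos²φ.
True area of crater field: 390000 × cos²(53.6°) = 390000 × 0.3521 = 137300 km².
True area of national park: 370000 × cos²(27.9°) = 370000 × 0.7810 = 289000 km².
Ratio = 137300 / 289000 ≈ 0.475.

0.475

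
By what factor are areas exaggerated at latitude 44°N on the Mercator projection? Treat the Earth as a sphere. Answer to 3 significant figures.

Mercator is conformal, so the point scale is isotropic: h = k = sec φ = 1/cos φ.
Areal scale = k² = sec²φ = 1/cos²(44°) = 1/0.7193² = 1.933.

1.93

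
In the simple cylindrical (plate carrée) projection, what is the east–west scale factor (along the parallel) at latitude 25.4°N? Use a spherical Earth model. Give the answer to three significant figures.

For the equirectangular projection with φ₀ = 0 (plate carrée), h = 1 along meridians and k = sec φ along parallels.
k = 1/cos 25.4° = 1/0.9033 = 1.107.

1.11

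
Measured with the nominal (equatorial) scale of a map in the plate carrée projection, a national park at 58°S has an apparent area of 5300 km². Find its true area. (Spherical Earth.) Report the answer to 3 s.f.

2810 km²

In the plate carrée (x = Rλ, y = Rφ), meridians are true-scale (h = 1) and parallels are stretched by k = sec φ.
Areal scale = h·k = 1 × sec φ; at 58°, h = 1.000, k = 1.887, so h·k = 1.887.
True area = apparent / (areal scale) = 5300 / 1.887 ≈ 2810 km².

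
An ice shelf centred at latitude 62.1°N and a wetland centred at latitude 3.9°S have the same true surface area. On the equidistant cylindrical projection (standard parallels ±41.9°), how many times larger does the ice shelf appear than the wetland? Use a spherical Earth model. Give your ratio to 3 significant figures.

2.13

With standard parallel φ₀ = 41.9°, the equirectangular projection gives x = Rλ cos φ₀, y = Rφ, so h = 1 and k = cos 41.9° / cos φ.
Areal scale at 62.1°: h·k = 1.000 × 1.591 = 1.591.
Areal scale at 3.9°: h·k = 1.000 × 0.7460 = 0.7460.
Ratio = 1.591/0.7460 ≈ 2.13.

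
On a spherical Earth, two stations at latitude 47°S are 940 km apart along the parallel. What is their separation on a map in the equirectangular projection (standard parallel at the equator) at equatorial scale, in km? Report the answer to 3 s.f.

In the plate carrée (x = Rλ, y = Rφ), meridians are true-scale (h = 1) and parallels are stretched by k = sec φ.
Along the parallel, k = sec 47° = 1/0.6820 = 1.466.
Map distance = 940 × 1.466 ≈ 1380 km.

1380 km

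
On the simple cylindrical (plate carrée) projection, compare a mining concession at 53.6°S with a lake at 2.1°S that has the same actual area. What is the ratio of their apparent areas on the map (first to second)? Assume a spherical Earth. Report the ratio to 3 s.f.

Plate carrée maps x = Rλ, y = Rφ. The meridian scale is h = 1 and the parallel scale is k = 1/cos φ = sec φ.
Areal scale at 53.6°: h·k = 1.000 × 1.685 = 1.685.
Areal scale at 2.1°: h·k = 1.000 × 1.001 = 1.001.
Ratio = 1.685/1.001 ≈ 1.68.

1.68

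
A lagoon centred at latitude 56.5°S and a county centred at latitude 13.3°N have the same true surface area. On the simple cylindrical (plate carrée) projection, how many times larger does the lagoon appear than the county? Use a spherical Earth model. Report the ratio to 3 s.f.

1.76

In the plate carrée (x = Rλ, y = Rφ), meridians are true-scale (h = 1) and parallels are stretched by k = sec φ.
Areal scale at 56.5°: h·k = 1.000 × 1.812 = 1.812.
Areal scale at 13.3°: h·k = 1.000 × 1.028 = 1.028.
Ratio = 1.812/1.028 ≈ 1.76.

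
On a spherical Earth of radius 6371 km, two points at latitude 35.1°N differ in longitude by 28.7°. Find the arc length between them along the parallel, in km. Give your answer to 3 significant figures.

2610 km

Arc length along a parallel = R cos φ · Δλ (with Δλ in radians).
= 6371 × cos 35.1° × (28.7° × π/180) = 6371 × 0.8181 × 0.5009 ≈ 2610 km.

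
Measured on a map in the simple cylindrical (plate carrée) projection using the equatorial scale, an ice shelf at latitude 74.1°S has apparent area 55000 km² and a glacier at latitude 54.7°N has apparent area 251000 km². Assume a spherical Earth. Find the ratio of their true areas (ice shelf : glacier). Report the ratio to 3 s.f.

0.104

On the plate carrée, areal scale = h·k = 1 × sec φ, so true area = apparent × cos φ.
True area of ice shelf: 55000 × cos(74.1°) = 55000 × 0.2740 = 15070 km².
True area of glacier: 251000 × cos(54.7°) = 251000 × 0.5779 = 145000 km².
Ratio = 15070 / 145000 ≈ 0.104.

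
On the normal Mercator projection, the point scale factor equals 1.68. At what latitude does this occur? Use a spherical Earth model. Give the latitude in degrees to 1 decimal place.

53.5°

Mercator scale is k = sec φ = 1/cos φ.
1/cos φ = 1.68  ⇒  cos φ = 0.5952  ⇒  φ = arccos(0.5952) ≈ 53.5°.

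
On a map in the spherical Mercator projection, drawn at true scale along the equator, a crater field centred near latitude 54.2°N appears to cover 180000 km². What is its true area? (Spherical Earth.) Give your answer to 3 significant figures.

61600 km²

For Mercator, h = k = sec φ (a conformal cylindrical projection has a single point scale, 1/cos φ).
Areal scale = k² = sec²φ = 1/cos²(54.2°) = 1/0.5850² = 2.922.
True area = apparent / (areal scale) = 180000 / 2.922 ≈ 61600 km².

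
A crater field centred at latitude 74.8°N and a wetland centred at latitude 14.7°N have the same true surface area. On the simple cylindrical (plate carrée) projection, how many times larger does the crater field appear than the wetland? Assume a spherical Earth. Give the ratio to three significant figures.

For the equirectangular projection with φ₀ = 0 (plate carrée), h = 1 along meridians and k = sec φ along parallels.
Areal scale at 74.8°: h·k = 1.000 × 3.814 = 3.814.
Areal scale at 14.7°: h·k = 1.000 × 1.034 = 1.034.
Ratio = 3.814/1.034 ≈ 3.69.

3.69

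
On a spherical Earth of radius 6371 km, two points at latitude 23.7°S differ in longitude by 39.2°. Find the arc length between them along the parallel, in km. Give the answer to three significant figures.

Arc length along a parallel = R cos φ · Δλ (with Δλ in radians).
= 6371 × cos 23.7° × (39.2° × π/180) = 6371 × 0.9157 × 0.6842 ≈ 3990 km.

3990 km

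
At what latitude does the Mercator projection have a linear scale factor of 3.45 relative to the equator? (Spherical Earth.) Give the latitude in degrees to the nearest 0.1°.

Mercator scale is k = sec φ = 1/cos φ.
1/cos φ = 3.45  ⇒  cos φ = 0.2899  ⇒  φ = arccos(0.2899) ≈ 73.2°.

73.2°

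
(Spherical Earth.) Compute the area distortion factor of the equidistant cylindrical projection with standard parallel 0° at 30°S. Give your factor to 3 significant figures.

1.15

For the equirectangular projection with φ₀ = 0 (plate carrée), h = 1 along meridians and k = sec φ along parallels.
Areal scale = h·k = 1 × sec φ; at 30°, h = 1.000, k = 1.155, so h·k = 1.155.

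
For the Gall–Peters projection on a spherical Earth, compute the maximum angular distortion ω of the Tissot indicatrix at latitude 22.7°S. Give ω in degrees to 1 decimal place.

30.1°

Gall–Peters is a cylindrical equal-area projection with standard parallels at ±45°. A cylindrical equal-area projection with standard parallel φ₀ has meridian scale h = cos φ / cos φ₀ and parallel scale k = cos φ₀ / cos φ (so areas are preserved, h·k = 1).
At 22.7°: h = 1.305, k = 0.7665; principal scales a = 1.305, b = 0.7665.
sin(ω/2) = (a − b)/(a + b) = 0.5382/2.071 = 0.2598, so ω = 2 arcsin(0.2598) ≈ 30.1°.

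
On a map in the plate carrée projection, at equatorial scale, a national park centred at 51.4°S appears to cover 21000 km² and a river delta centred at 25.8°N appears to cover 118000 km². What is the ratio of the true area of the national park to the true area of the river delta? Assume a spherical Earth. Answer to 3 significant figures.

On the plate carrée, areal scale = h·k = 1 × sec φ, so true area = apparent × cos φ.
True area of national park: 21000 × cos(51.4°) = 21000 × 0.6239 = 13100 km².
True area of river delta: 118000 × cos(25.8°) = 118000 × 0.9003 = 106200 km².
Ratio = 13100 / 106200 ≈ 0.123.

0.123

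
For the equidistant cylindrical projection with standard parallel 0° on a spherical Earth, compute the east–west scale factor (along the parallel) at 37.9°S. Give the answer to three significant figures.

Plate carrée maps x = Rλ, y = Rφ. The meridian scale is h = 1 and the parallel scale is k = 1/cos φ = sec φ.
k = 1/cos 37.9° = 1/0.7891 = 1.267.

1.27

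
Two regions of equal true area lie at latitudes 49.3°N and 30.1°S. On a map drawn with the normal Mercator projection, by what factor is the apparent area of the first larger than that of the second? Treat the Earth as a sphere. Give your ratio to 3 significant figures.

On Mercator, area is exaggerated by sec²φ = 1/cos²φ.
At 49.3°: sec²(49.3°) = 1/0.6521² = 2.352.
At 30.1°: sec²(30.1°) = 1/0.8652² = 1.336.
Ratio = 2.352/1.336 = cos²(30.1°)/cos²(49.3°) ≈ 1.76.

1.76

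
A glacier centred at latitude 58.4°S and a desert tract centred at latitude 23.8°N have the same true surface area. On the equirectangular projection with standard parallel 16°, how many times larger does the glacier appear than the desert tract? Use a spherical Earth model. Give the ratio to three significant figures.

With standard parallel φ₀ = 16°, the equirectangular projection gives x = Rλ cos φ₀, y = Rφ, so h = 1 and k = cos 16° / cos φ.
Areal scale at 58.4°: h·k = 1.000 × 1.835 = 1.835.
Areal scale at 23.8°: h·k = 1.000 × 1.051 = 1.051.
Ratio = 1.835/1.051 ≈ 1.75.

1.75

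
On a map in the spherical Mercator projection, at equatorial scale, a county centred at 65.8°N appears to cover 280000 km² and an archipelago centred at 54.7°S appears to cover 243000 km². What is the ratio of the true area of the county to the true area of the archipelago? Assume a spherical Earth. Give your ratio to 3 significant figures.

On Mercator the areal scale is sec²φ, so true area = apparent × cos²φ.
True area of county: 280000 × cos²(65.8°) = 280000 × 0.1680 = 47050 km².
True area of archipelago: 243000 × cos²(54.7°) = 243000 × 0.3339 = 81140 km².
Ratio = 47050 / 81140 ≈ 0.580.

0.580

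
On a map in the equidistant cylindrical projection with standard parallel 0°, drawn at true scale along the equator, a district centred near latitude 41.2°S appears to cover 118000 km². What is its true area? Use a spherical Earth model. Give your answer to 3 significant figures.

88800 km²

Plate carrée maps x = Rλ, y = Rφ. The meridian scale is h = 1 and the parallel scale is k = 1/cos φ = sec φ.
Areal scale = h·k = 1 × sec φ; at 41.2°, h = 1.000, k = 1.329, so h·k = 1.329.
True area = apparent / (areal scale) = 118000 / 1.329 ≈ 88800 km².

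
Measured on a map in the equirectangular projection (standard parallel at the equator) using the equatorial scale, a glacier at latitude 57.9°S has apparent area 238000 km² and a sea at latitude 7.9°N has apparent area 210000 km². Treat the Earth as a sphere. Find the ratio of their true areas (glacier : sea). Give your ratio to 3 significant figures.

On the plate carrée, areal scale = h·k = 1 × sec φ, so true area = apparent × cos φ.
True area of glacier: 238000 × cos(57.9°) = 238000 × 0.5314 = 126500 km².
True area of sea: 210000 × cos(7.9°) = 210000 × 0.9905 = 208000 km².
Ratio = 126500 / 208000 ≈ 0.608.

0.608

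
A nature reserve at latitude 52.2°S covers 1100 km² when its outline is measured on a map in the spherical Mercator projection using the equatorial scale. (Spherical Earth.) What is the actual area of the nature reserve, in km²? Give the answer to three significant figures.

413 km²

Mercator is conformal, so the point scale is isotropic: h = k = sec φ = 1/cos φ.
Areal scale = k² = sec²φ = 1/cos²(52.2°) = 1/0.6129² = 2.662.
True area = apparent / (areal scale) = 1100 / 2.662 ≈ 413 km².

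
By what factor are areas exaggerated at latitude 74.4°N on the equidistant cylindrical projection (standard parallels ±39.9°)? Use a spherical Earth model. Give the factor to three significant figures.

In the equirectangular projection with standard parallel φ₀ = 39.9° (x = Rλ cos φ₀, y = Rφ), meridians are true-scale (h = 1) and the parallel scale is k = cos φ₀ / cos φ.
Areal scale = h·k = 1 × cos φ₀ / cos φ; at 74.4°, h = 1.000, k = 2.853, so h·k = 2.853.

2.85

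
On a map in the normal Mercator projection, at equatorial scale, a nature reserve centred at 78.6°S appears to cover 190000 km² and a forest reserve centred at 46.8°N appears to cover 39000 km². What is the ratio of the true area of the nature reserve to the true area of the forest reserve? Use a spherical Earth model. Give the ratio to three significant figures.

0.406

Mercator's areal exaggeration is sec²φ; hence true area = (apparent area) · cos²φ.
True area of nature reserve: 190000 × cos²(78.6°) = 190000 × 0.03907 = 7423 km².
True area of forest reserve: 39000 × cos²(46.8°) = 39000 × 0.4686 = 18280 km².
Ratio = 7423 / 18280 ≈ 0.406.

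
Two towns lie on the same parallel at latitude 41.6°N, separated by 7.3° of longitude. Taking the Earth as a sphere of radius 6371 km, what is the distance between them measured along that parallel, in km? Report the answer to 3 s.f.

Arc length along a parallel = R cos φ · Δλ (with Δλ in radians).
= 6371 × cos 41.6° × (7.3° × π/180) = 6371 × 0.7478 × 0.1274 ≈ 607 km.

607 km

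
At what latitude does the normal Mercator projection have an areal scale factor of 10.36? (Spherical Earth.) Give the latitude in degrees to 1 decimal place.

Mercator areal scale is sec²φ.
sec²φ = 10.36  ⇒  cos²φ = 0.09653  ⇒  cos φ = 0.3107.
φ = arccos(0.3107) ≈ 71.9°.

71.9°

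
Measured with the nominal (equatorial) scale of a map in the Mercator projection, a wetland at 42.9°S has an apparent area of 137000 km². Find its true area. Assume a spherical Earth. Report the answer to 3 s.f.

73500 km²

Mercator is conformal, so the point scale is isotropic: h = k = sec φ = 1/cos φ.
Areal scale = k² = sec²φ = 1/cos²(42.9°) = 1/0.7325² = 1.864.
True area = apparent / (areal scale) = 137000 / 1.864 ≈ 73500 km².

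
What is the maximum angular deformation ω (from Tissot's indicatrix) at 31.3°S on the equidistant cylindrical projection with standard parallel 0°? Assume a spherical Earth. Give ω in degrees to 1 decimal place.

Plate carrée maps x = Rλ, y = Rφ. The meridian scale is h = 1 and the parallel scale is k = 1/cos φ = sec φ.
At 31.3°: h = 1.000, k = 1.170; principal scales a = 1.170, b = 1.000.
sin(ω/2) = (a − b)/(a + b) = 0.1703/2.170 = 0.07848, so ω = 2 arcsin(0.07848) ≈ 9.0°.

9.0°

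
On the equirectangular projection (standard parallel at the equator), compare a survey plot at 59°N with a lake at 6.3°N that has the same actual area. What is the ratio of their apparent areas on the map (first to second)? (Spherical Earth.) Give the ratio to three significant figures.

Plate carrée maps x = Rλ, y = Rφ. The meridian scale is h = 1 and the parallel scale is k = 1/cos φ = sec φ.
Areal scale at 59°: h·k = 1.000 × 1.942 = 1.942.
Areal scale at 6.3°: h·k = 1.000 × 1.006 = 1.006.
Ratio = 1.942/1.006 ≈ 1.93.

1.93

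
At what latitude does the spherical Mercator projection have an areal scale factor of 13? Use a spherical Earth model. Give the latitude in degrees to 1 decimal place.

73.9°

Mercator areal scale is sec²φ.
sec²φ = 13  ⇒  cos²φ = 0.07692  ⇒  cos φ = 0.2774.
φ = arccos(0.2774) ≈ 73.9°.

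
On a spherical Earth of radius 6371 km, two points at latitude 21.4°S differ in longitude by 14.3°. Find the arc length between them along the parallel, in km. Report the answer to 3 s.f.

Arc length along a parallel = R cos φ · Δλ (with Δλ in radians).
= 6371 × cos 21.4° × (14.3° × π/180) = 6371 × 0.9311 × 0.2496 ≈ 1480 km.

1480 km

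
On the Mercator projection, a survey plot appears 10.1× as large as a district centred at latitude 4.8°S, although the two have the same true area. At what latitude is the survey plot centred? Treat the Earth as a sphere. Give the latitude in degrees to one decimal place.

71.7°

Mercator areal scale is sec²φ, so apparent-area ratio = sec²φ₁ / sec²φ₂ = cos²φ₂ / cos²φ₁.
cos²φ₂ / cos²φ₁ = 10.1  ⇒  cos φ₁ = cos 4.8° / √10.1 = 0.9965/3.178 = 0.3136.
φ₁ = arccos(0.3136) ≈ 71.7°.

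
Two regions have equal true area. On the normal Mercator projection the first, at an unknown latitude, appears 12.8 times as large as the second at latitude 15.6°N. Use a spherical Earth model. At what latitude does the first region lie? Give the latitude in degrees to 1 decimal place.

74.4°

On Mercator, (apparent₁)/(apparent₂) = sec²φ₁ / sec²φ₂ when true areas are equal.
cos²φ₂ / cos²φ₁ = 12.8  ⇒  cos φ₁ = cos 15.6° / √12.8 = 0.9632/3.578 = 0.2692.
φ₁ = arccos(0.2692) ≈ 74.4°.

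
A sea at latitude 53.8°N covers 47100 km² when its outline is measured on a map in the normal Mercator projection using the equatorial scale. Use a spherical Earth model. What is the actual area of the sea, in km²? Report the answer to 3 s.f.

16400 km²

For Mercator, h = k = sec φ (a conformal cylindrical projection has a single point scale, 1/cos φ).
Areal scale = k² = sec²φ = 1/cos²(53.8°) = 1/0.5906² = 2.867.
True area = apparent / (areal scale) = 47100 / 2.867 ≈ 16400 km².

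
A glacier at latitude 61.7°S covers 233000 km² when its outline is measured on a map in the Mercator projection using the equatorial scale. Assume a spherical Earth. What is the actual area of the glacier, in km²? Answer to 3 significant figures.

The Mercator projection is conformal; its linear scale factor is the same in every direction and equals sec φ = 1/cos φ.
Areal scale = k² = sec²φ = 1/cos²(61.7°) = 1/0.4741² = 4.449.
True area = apparent / (areal scale) = 233000 / 4.449 ≈ 52400 km².

52400 km²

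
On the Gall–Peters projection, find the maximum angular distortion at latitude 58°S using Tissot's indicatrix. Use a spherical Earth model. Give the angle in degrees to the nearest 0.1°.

32.6°

Gall–Peters is a cylindrical equal-area projection with standard parallels at ±45°. For cylindrical equal-area with standard parallel φ₀, h = cos φ / cos φ₀ and k = cos φ₀ / cos φ, so h·k = 1.
At 58°: h = 0.7494, k = 1.334; principal scales a = 1.334, b = 0.7494.
sin(ω/2) = (a − b)/(a + b) = 0.5849/2.084 = 0.2807, so ω = 2 arcsin(0.2807) ≈ 32.6°.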